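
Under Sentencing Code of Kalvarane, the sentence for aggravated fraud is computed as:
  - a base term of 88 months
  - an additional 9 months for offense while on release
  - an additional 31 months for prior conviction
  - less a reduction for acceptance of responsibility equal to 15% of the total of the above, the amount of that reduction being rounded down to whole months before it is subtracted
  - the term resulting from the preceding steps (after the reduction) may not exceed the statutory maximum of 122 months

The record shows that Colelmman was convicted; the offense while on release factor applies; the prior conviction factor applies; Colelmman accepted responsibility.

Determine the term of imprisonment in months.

Offense while on release enhancement: +9 months
Prior conviction enhancement: +31 months
Adjusted term: 88 months + 9 months + 31 months = 128 months
Acceptance of responsibility reduction: 15% of 128 months = 19 months (rounded down)
After reduction: 128 − 19 = 109 months
Cap at 122 months: 109 months is within the cap, no reduction.

109 months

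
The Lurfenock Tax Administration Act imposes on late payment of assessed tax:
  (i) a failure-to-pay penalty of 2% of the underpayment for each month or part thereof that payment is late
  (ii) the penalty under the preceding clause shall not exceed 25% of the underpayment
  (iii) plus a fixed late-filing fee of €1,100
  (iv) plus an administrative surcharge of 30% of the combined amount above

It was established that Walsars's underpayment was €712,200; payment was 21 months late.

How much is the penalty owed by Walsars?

€232,895

Accrued rate: 2% × 21 = 42%, capped at 25% → 25%
Failure-to-pay penalty: 25% of €712,200 = €178,050
Penalty before surcharge: €178,050 + €1,100 = €179,150
Administrative surcharge: 30% of €179,150 = €53,745
Total penalty: €179,150 + €53,745 = €232,895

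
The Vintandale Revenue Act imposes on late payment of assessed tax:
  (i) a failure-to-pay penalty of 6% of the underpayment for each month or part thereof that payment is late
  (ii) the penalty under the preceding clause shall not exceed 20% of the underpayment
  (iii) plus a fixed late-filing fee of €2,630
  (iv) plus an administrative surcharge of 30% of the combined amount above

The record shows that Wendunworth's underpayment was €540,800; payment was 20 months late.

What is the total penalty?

€144,027

Accrued rate: 6% × 20 = 120%, capped at 20% → 20%
Failure-to-pay penalty: 20% of €540,800 = €108,160
Penalty before surcharge: €108,160 + €2,630 = €110,790
Administrative surcharge: 30% of €110,790 = €33,237
Total penalty: €110,790 + €33,237 = €144,027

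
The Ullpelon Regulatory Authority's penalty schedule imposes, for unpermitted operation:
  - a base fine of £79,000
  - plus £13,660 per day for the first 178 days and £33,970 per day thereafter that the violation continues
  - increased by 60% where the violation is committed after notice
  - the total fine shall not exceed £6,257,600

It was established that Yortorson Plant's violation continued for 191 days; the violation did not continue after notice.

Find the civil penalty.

First 178 days: 178 × £13,660 = £2,431,480
Remaining days: (191 − 178) × £33,970 = £441,610
Per-day component: £2,431,480 + £441,610 = £2,873,090
Base plus per-day: £79,000 + £2,873,090 = £2,952,090
The violation did not continue after notice: no 60% increase.
Cap at £6,257,600: £2,952,090 is within the cap, no reduction.

£2,952,090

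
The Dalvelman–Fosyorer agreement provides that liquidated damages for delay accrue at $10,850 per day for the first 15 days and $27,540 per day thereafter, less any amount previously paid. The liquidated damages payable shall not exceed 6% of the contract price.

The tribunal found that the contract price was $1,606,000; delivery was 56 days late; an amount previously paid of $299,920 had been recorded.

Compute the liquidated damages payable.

$96,360

First 15 days: 15 × $10,850 = $162,750
Remaining days: (56 − 15) × $27,540 = $1,129,140
Accrued per-day damages: $162,750 + $1,129,140 = $1,291,890
Less amount previously paid: $1,291,890 − $299,920 = $991,970
Cap: 6% of $1,606,000 = $96,360
Cap at $96,360: $991,970 exceeds the cap → $96,360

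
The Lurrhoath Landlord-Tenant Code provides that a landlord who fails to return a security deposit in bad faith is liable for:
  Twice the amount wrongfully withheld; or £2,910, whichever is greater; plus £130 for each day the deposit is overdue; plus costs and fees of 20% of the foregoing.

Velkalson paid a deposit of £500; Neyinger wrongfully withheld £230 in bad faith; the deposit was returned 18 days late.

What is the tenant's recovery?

£6,300

Doubled: 2 × £230 = £460
Minimum £2,910: £460 is below the minimum → £2,910
Late-return penalty: 18 × £130 = £2,340
Damages plus late penalty: £2,910 + £2,340 = £5,250
Costs and fees: 20% of £5,250 = £1,050
Total recovery: £5,250 + £1,050 = £6,300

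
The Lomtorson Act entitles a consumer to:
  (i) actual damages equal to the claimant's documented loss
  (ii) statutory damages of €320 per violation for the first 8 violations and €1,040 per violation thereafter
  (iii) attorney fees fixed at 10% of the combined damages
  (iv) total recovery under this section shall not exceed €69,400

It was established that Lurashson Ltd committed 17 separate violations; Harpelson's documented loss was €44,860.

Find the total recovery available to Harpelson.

€62,458

First 8 violations: 8 × €320 = €2,560
Remaining violations: (17 − 8) × €1,040 = €9,360
Statutory damages: €2,560 + €9,360 = €11,920
Combined damages: €44,860 + €11,920 = €56,780
Attorney fees: 10% of €56,780 = €5,678
Total before cap: €56,780 + €5,678 = €62,458
Cap at €69,400: €62,458 is within the cap, no reduction.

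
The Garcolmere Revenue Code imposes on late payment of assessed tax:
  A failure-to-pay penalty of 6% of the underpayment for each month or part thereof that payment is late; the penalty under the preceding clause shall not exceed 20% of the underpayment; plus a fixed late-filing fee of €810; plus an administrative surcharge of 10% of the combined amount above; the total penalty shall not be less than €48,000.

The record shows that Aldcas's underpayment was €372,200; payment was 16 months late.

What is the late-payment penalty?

Accrued rate: 6% × 16 = 96%, capped at 20% → 20%
Failure-to-pay penalty: 20% of €372,200 = €74,440
Penalty before surcharge: €74,440 + €810 = €75,250
Administrative surcharge: 10% of €75,250 = €7,525
Total penalty: €75,250 + €7,525 = €82,775
Minimum €48,000: €82,775 meets the minimum, no increase.

€82,775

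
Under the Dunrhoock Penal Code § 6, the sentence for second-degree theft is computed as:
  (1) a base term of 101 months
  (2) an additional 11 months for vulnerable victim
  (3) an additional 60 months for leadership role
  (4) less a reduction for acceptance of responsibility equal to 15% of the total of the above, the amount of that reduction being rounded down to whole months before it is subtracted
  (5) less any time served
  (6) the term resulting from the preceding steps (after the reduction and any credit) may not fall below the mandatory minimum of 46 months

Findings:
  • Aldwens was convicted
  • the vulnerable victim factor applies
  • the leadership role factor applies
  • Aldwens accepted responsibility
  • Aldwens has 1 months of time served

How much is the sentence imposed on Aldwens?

Vulnerable victim enhancement: +11 months
Leadership role enhancement: +60 months
Adjusted term: 101 months + 11 months + 60 months = 172 months
Acceptance of responsibility reduction: 15% of 172 months = 25 months (rounded down)
After reduction: 172 − 25 = 147 months
Less time served: 147 months − 1 months = 146 months
Minimum 46 months: 146 months meets the minimum, no increase.

146 months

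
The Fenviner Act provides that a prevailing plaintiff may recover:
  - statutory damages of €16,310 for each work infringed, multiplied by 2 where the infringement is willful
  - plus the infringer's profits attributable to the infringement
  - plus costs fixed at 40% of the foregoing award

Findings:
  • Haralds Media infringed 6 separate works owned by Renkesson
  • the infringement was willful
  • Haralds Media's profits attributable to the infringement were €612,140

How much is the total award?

Statutory damages: 6 × €16,310 = €97,860
Doubled: 2 × €97,860 = €195,720
Combined award: €195,720 + €612,140 = €807,860
Costs: 40% of €807,860 = €323,144
Award plus costs: €807,860 + €323,144 = €1,131,004

€1,131,004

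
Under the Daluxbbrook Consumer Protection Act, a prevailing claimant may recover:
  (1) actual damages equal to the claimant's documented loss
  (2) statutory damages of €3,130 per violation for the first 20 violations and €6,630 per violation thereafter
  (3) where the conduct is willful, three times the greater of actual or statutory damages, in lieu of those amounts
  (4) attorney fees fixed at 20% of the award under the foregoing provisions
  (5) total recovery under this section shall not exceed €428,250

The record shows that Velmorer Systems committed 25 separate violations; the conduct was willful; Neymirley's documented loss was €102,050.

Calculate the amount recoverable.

First 20 violations: 20 × €3,130 = €62,600
Remaining violations: (25 − 20) × €6,630 = €33,150
Statutory damages: €62,600 + €33,150 = €95,750
Greater of actual damages (€102,050) or statutory damages (€95,750): €102,050
Trebled: 3 × €102,050 = €306,150
Attorney fees: 20% of €306,150 = €61,230
Total before cap: €306,150 + €61,230 = €367,380
Cap at €428,250: €367,380 is within the cap, no reduction.

Total recovery: €367,380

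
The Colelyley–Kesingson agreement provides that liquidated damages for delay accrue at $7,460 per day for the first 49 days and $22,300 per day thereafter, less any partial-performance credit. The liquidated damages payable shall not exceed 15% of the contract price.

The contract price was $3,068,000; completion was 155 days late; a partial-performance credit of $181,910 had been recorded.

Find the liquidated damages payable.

$460,200

First 49 days: 49 × $7,460 = $365,540
Remaining days: (155 − 49) × $22,300 = $2,363,800
Accrued per-day damages: $365,540 + $2,363,800 = $2,729,340
Less partial-performance credit: $2,729,340 − $181,910 = $2,547,430
Cap: 15% of $3,068,000 = $460,200
Cap at $460,200: $2,547,430 exceeds the cap → $460,200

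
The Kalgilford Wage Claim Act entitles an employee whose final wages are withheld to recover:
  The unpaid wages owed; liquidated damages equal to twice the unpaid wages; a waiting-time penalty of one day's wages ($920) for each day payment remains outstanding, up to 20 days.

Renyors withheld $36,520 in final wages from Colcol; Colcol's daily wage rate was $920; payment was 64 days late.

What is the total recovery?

$127,960

Doubled: 2 × $36,520 = $73,040
Penalty days: min(64, 20) = 20
Waiting-time penalty: 20 × $920 = $18,400
Total award: $36,520 + $73,040 + $18,400 = $127,960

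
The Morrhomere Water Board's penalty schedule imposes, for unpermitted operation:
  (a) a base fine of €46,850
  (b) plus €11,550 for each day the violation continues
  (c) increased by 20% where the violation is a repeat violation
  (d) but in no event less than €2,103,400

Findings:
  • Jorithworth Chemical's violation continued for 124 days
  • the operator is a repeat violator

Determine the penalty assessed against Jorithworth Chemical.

€2,103,400

Per-day component: 124 × €11,550 = €1,432,200
Base plus per-day: €46,850 + €1,432,200 = €1,479,050
Enhancement: 20% of €1,479,050 = €295,810
Enhanced fine: €1,479,050 + €295,810 = €1,774,860
Minimum €2,103,400: €1,774,860 is below the minimum → €2,103,400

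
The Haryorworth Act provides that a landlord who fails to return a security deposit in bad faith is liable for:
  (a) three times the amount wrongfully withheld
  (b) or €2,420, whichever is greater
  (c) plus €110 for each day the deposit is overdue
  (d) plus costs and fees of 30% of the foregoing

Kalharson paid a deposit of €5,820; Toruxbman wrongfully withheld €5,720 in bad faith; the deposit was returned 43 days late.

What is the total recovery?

Trebled: 3 × €5,720 = €17,160
Minimum €2,420: €17,160 meets the minimum, no increase.
Late-return penalty: 43 × €110 = €4,730
Damages plus late penalty: €17,160 + €4,730 = €21,890
Costs and fees: 30% of €21,890 = €6,567
Total recovery: €21,890 + €6,567 = €28,457

€28,457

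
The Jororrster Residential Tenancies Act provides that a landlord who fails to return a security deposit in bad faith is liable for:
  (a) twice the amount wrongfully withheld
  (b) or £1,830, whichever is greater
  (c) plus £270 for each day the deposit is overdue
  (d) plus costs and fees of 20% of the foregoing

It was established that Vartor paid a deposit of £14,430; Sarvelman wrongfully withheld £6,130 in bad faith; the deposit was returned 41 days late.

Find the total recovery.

£27,996

Doubled: 2 × £6,130 = £12,260
Minimum £1,830: £12,260 meets the minimum, no increase.
Late-return penalty: 41 × £270 = £11,070
Damages plus late penalty: £12,260 + £11,070 = £23,330
Costs and fees: 20% of £23,330 = £4,666
Total recovery: £23,330 + £4,666 = £27,996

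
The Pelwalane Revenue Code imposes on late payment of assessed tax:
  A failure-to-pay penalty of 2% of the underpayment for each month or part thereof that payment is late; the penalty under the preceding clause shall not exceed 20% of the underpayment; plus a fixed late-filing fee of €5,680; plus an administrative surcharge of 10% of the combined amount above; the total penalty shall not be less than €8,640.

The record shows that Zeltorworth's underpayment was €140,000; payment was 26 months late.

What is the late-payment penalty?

Penalty: €37,048

Accrued rate: 2% × 26 = 52%, capped at 20% → 20%
Failure-to-pay penalty: 20% of €140,000 = €28,000
Penalty before surcharge: €28,000 + €5,680 = €33,680
Administrative surcharge: 10% of €33,680 = €3,368
Total penalty: €33,680 + €3,368 = €37,048
Minimum €8,640: €37,048 meets the minimum, no increase.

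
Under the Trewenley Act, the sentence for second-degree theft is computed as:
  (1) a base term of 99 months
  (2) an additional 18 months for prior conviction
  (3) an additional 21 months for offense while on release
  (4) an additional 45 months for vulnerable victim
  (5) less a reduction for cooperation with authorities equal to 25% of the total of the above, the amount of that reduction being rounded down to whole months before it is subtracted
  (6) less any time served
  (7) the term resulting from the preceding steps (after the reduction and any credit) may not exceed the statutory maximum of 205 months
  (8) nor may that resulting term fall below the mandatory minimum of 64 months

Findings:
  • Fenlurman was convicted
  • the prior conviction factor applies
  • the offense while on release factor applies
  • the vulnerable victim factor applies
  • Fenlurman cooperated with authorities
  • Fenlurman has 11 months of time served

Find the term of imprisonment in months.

Prior conviction enhancement: +18 months
Offense while on release enhancement: +21 months
Vulnerable victim enhancement: +45 months
Adjusted term: 99 months + 18 months + 21 months + 45 months = 183 months
Cooperation with authorities reduction: 25% of 183 months = 45 months (rounded down)
After reduction: 183 − 45 = 138 months
Less time served: 138 months − 11 months = 127 months
Cap at 205 months: 127 months is within the cap, no reduction.
Minimum 64 months: 127 months meets the minimum, no increase.

Sentence: 127 months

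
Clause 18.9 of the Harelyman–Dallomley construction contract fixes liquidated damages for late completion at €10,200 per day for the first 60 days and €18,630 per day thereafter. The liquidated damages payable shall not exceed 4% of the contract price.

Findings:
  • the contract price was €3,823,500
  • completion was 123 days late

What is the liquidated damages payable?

First 60 days: 60 × €10,200 = €612,000
Remaining days: (123 − 60) × €18,630 = €1,173,690
Accrued per-day damages: €612,000 + €1,173,690 = €1,785,690
Cap: 4% of €3,823,500 = €152,940
Cap at €152,940: €1,785,690 exceeds the cap → €152,940

€152,940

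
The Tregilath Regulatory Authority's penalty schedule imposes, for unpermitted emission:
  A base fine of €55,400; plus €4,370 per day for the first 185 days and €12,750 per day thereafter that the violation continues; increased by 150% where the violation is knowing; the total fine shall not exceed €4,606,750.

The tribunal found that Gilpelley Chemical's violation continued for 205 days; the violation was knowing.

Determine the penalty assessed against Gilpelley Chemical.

First 185 days: 185 × €4,370 = €808,450
Remaining days: (205 − 185) × €12,750 = €255,000
Per-day component: €808,450 + €255,000 = €1,063,450
Base plus per-day: €55,400 + €1,063,450 = €1,118,850
Enhancement: 150% of €1,118,850 = €1,678,275
Enhanced fine: €1,118,850 + €1,678,275 = €2,797,125
Cap at €4,606,750: €2,797,125 is within the cap, no reduction.

€2,797,125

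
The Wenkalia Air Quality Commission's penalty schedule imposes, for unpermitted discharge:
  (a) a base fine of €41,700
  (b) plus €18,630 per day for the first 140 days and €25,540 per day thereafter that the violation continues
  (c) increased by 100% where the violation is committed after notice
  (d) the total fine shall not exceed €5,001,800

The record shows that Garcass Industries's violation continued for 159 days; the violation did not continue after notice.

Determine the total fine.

€3,135,160

First 140 days: 140 × €18,630 = €2,608,200
Remaining days: (159 − 140) × €25,540 = €485,260
Per-day component: €2,608,200 + €485,260 = €3,093,460
Base plus per-day: €41,700 + €3,093,460 = €3,135,160
The violation did not continue after notice: no 100% increase.
Cap at €5,001,800: €3,135,160 is within the cap, no reduction.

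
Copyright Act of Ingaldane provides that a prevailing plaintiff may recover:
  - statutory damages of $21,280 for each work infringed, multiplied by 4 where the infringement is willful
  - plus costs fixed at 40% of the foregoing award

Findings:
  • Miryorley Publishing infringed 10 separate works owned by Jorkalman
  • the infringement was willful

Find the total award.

Statutory damages: 10 × $21,280 = $212,800
Multiplied by 4: 4 × $212,800 = $851,200
Costs: 40% of $851,200 = $340,480
Award plus costs: $851,200 + $340,480 = $1,191,680

Award: $1,191,680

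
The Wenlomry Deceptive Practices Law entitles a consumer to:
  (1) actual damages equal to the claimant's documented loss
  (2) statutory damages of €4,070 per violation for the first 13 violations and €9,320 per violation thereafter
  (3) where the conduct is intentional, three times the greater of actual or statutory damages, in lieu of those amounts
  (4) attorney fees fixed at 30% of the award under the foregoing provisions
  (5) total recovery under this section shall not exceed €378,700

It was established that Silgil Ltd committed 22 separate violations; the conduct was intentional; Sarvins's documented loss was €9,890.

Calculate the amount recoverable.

€378,700

First 13 violations: 13 × €4,070 = €52,910
Remaining violations: (22 − 13) × €9,320 = €83,880
Statutory damages: €52,910 + €83,880 = €136,790
Greater of actual damages (€9,890) or statutory damages (€136,790): €136,790
Trebled: 3 × €136,790 = €410,370
Attorney fees: 30% of €410,370 = €123,111
Total before cap: €410,370 + €123,111 = €533,481
Cap at €378,700: €533,481 exceeds the cap → €378,700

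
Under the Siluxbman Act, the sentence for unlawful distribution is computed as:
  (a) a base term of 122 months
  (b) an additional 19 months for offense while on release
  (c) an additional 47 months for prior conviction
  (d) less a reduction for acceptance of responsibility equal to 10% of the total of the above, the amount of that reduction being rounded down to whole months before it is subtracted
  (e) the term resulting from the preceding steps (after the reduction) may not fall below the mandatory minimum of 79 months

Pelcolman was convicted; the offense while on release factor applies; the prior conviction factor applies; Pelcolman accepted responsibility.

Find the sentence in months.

Offense while on release enhancement: +19 months
Prior conviction enhancement: +47 months
Adjusted term: 122 months + 19 months + 47 months = 188 months
Acceptance of responsibility reduction: 10% of 188 months = 18 months (rounded down)
After reduction: 188 − 18 = 170 months
Minimum 79 months: 170 months meets the minimum, no increase.

Sentence: 170 months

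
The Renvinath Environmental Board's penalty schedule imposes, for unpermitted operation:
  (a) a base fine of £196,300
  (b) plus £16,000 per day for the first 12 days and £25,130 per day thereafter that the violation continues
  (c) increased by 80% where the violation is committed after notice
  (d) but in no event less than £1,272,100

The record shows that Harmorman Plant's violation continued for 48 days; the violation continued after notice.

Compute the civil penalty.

£2,327,364

First 12 days: 12 × £16,000 = £192,000
Remaining days: (48 − 12) × £25,130 = £904,680
Per-day component: £192,000 + £904,680 = £1,096,680
Base plus per-day: £196,300 + £1,096,680 = £1,292,980
Enhancement: 80% of £1,292,980 = £1,034,384
Enhanced fine: £1,292,980 + £1,034,384 = £2,327,364
Minimum £1,272,100: £2,327,364 meets the minimum, no increase.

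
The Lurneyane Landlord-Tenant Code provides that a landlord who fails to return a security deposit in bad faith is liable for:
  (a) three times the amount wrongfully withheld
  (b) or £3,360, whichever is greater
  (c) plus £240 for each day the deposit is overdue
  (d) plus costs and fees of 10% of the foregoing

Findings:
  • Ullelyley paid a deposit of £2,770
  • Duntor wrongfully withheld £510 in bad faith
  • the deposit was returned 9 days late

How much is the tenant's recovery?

£6,072

Trebled: 3 × £510 = £1,530
Minimum £3,360: £1,530 is below the minimum → £3,360
Late-return penalty: 9 × £240 = £2,160
Damages plus late penalty: £3,360 + £2,160 = £5,520
Costs and fees: 10% of £5,520 = £552
Total recovery: £5,520 + £552 = £6,072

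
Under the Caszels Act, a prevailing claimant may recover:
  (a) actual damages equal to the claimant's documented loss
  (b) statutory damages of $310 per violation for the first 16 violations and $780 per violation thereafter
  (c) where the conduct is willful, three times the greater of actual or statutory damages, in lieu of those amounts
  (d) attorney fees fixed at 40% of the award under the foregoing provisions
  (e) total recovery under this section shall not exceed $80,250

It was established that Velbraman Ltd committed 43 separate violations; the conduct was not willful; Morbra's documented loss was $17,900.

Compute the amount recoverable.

First 16 violations: 16 × $310 = $4,960
Remaining violations: (43 − 16) × $780 = $21,060
Statutory damages: $4,960 + $21,060 = $26,020
Conduct not willful: the in-lieu enhancement does not apply.
Actual plus statutory damages: $17,900 + $26,020 = $43,920
Attorney fees: 40% of $43,920 = $17,568
Total before cap: $43,920 + $17,568 = $61,488
Cap at $80,250: $61,488 is within the cap, no reduction.

Total recovery: $61,488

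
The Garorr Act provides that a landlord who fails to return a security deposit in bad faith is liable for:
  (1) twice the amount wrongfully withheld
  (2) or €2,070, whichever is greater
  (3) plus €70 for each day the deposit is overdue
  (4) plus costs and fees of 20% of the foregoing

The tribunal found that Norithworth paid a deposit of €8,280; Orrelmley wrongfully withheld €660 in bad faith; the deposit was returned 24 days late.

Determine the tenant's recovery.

Doubled: 2 × €660 = €1,320
Minimum €2,070: €1,320 is below the minimum → €2,070
Late-return penalty: 24 × €70 = €1,680
Damages plus late penalty: €2,070 + €1,680 = €3,750
Costs and fees: 20% of €3,750 = €750
Total recovery: €3,750 + €750 = €4,500

€4,500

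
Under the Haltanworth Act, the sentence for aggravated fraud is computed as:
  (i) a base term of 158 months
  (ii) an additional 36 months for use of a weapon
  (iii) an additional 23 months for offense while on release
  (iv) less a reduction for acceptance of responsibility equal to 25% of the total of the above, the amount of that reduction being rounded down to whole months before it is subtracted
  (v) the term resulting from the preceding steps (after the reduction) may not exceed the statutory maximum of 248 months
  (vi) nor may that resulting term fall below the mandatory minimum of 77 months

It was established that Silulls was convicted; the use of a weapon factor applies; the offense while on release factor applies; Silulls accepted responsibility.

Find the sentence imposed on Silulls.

Use of a weapon enhancement: +36 months
Offense while on release enhancement: +23 months
Adjusted term: 158 months + 36 months + 23 months = 217 months
Acceptance of responsibility reduction: 25% of 217 months = 54 months (rounded down)
After reduction: 217 − 54 = 163 months
Cap at 248 months: 163 months is within the cap, no reduction.
Minimum 77 months: 163 months meets the minimum, no increase.

Sentence: 163 months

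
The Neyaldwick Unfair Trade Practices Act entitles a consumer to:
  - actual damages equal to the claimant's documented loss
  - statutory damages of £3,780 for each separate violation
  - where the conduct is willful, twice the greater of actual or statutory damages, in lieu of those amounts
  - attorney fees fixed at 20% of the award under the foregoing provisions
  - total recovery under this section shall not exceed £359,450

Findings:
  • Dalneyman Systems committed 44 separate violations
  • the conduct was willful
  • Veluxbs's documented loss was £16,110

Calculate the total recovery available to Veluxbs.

£359,450

Statutory damages: 44 × £3,780 = £166,320
Greater of actual damages (£16,110) or statutory damages (£166,320): £166,320
Doubled: 2 × £166,320 = £332,640
Attorney fees: 20% of £332,640 = £66,528
Total before cap: £332,640 + £66,528 = £399,168
Cap at £359,450: £399,168 exceeds the cap → £359,450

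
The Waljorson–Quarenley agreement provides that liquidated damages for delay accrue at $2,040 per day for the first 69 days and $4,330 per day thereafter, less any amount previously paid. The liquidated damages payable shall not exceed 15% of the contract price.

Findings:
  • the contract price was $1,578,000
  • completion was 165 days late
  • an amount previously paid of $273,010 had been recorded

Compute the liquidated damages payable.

First 69 days: 69 × $2,040 = $140,760
Remaining days: (165 − 69) × $4,330 = $415,680
Accrued per-day damages: $140,760 + $415,680 = $556,440
Less amount previously paid: $556,440 − $273,010 = $283,430
Cap: 15% of $1,578,000 = $236,700
Cap at $236,700: $283,430 exceeds the cap → $236,700

$236,700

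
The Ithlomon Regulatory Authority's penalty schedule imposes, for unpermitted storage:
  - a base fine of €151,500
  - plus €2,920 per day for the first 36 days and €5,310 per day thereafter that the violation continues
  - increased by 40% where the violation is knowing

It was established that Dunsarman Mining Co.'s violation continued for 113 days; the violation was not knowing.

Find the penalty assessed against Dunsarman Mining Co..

€665,490

First 36 days: 36 × €2,920 = €105,120
Remaining days: (113 − 36) × €5,310 = €408,870
Per-day component: €105,120 + €408,870 = €513,990
Base plus per-day: €151,500 + €513,990 = €665,490
The violation was not knowing: no 40% increase.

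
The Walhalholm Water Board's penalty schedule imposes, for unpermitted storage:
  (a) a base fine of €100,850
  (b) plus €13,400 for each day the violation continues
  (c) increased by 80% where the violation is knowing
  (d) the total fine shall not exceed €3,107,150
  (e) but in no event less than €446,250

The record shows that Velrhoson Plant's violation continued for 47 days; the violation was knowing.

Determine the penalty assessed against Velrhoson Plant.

Civil penalty: €1,315,170

Per-day component: 47 × €13,400 = €629,800
Base plus per-day: €100,850 + €629,800 = €730,650
Enhancement: 80% of €730,650 = €584,520
Enhanced fine: €730,650 + €584,520 = €1,315,170
Cap at €3,107,150: €1,315,170 is within the cap, no reduction.
Minimum €446,250: €1,315,170 meets the minimum, no increase.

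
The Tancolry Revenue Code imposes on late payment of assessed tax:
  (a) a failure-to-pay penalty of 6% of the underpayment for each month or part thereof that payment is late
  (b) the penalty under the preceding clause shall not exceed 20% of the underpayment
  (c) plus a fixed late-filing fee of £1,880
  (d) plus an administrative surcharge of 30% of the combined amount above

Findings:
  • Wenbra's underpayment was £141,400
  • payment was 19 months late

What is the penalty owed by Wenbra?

Accrued rate: 6% × 19 = 114%, capped at 20% → 20%
Failure-to-pay penalty: 20% of £141,400 = £28,280
Penalty before surcharge: £28,280 + £1,880 = £30,160
Administrative surcharge: 30% of £30,160 = £9,048
Total penalty: £30,160 + £9,048 = £39,208

£39,208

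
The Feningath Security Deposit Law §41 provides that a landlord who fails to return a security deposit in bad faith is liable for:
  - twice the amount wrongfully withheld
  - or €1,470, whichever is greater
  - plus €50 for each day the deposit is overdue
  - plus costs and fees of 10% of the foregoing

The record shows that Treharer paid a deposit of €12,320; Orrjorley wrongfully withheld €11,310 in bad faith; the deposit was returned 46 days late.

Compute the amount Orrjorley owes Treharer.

€27,412

Doubled: 2 × €11,310 = €22,620
Minimum €1,470: €22,620 meets the minimum, no increase.
Late-return penalty: 46 × €50 = €2,300
Damages plus late penalty: €22,620 + €2,300 = €24,920
Costs and fees: 10% of €24,920 = €2,492
Total recovery: €24,920 + €2,492 = €27,412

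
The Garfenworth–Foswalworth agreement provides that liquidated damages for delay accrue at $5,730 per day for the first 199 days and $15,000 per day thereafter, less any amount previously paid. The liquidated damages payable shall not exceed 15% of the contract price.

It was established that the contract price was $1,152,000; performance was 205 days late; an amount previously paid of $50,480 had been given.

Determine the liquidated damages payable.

$172,800

First 199 days: 199 × $5,730 = $1,140,270
Remaining days: (205 − 199) × $15,000 = $90,000
Accrued per-day damages: $1,140,270 + $90,000 = $1,230,270
Less amount previously paid: $1,230,270 − $50,480 = $1,179,790
Cap: 15% of $1,152,000 = $172,800
Cap at $172,800: $1,179,790 exceeds the cap → $172,800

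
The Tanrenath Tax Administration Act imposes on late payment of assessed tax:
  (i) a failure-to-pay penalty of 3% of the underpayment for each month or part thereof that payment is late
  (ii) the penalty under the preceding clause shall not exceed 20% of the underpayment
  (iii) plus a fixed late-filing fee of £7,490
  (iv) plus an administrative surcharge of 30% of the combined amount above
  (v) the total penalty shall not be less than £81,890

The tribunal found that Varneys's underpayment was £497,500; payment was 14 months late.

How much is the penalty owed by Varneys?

Accrued rate: 3% × 14 = 42%, capped at 20% → 20%
Failure-to-pay penalty: 20% of £497,500 = £99,500
Penalty before surcharge: £99,500 + £7,490 = £106,990
Administrative surcharge: 30% of £106,990 = £32,097
Total penalty: £106,990 + £32,097 = £139,087
Minimum £81,890: £139,087 meets the minimum, no increase.

£139,087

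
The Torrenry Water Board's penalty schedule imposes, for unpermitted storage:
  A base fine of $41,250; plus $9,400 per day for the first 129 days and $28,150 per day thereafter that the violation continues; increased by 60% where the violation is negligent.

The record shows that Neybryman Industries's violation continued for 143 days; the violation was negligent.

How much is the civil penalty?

First 129 days: 129 × $9,400 = $1,212,600
Remaining days: (143 − 129) × $28,150 = $394,100
Per-day component: $1,212,600 + $394,100 = $1,606,700
Base plus per-day: $41,250 + $1,606,700 = $1,647,950
Enhancement: 60% of $1,647,950 = $988,770
Enhanced fine: $1,647,950 + $988,770 = $2,636,720

$2,636,720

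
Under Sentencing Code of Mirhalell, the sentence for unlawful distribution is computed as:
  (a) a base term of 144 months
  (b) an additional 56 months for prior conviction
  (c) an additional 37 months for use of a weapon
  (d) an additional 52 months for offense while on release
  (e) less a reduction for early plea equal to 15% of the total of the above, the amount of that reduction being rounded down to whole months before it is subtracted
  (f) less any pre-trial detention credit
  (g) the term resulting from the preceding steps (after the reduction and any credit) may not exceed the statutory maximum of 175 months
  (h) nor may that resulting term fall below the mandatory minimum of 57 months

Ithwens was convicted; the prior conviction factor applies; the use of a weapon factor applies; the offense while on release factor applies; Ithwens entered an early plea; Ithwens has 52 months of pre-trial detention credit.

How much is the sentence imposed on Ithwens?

175 months

Prior conviction enhancement: +56 months
Use of a weapon enhancement: +37 months
Offense while on release enhancement: +52 months
Adjusted term: 144 months + 56 months + 37 months + 52 months = 289 months
Early plea reduction: 15% of 289 months = 43 months (rounded down)
After reduction: 289 − 43 = 246 months
Less pre-trial detention credit: 246 months − 52 months = 194 months
Cap at 175 months: 194 months exceeds the cap → 175 months
Minimum 57 months: 175 months meets the minimum, no increase.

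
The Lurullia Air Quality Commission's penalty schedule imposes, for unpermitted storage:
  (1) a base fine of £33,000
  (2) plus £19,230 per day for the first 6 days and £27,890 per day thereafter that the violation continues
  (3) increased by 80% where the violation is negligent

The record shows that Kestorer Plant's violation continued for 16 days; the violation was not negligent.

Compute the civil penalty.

£427,280

First 6 days: 6 × £19,230 = £115,380
Remaining days: (16 − 6) × £27,890 = £278,900
Per-day component: £115,380 + £278,900 = £394,280
Base plus per-day: £33,000 + £394,280 = £427,280
The violation was not negligent: no 80% increase.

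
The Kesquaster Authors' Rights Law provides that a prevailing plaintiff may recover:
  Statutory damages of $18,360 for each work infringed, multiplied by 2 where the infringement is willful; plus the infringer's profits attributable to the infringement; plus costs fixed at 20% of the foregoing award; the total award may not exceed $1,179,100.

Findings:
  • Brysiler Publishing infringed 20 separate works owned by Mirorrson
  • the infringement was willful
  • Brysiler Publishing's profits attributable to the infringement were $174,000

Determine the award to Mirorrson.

$1,090,080

Statutory damages: 20 × $18,360 = $367,200
Doubled: 2 × $367,200 = $734,400
Combined award: $734,400 + $174,000 = $908,400
Costs: 20% of $908,400 = $181,680
Award plus costs: $908,400 + $181,680 = $1,090,080
Cap at $1,179,100: $1,090,080 is within the cap, no reduction.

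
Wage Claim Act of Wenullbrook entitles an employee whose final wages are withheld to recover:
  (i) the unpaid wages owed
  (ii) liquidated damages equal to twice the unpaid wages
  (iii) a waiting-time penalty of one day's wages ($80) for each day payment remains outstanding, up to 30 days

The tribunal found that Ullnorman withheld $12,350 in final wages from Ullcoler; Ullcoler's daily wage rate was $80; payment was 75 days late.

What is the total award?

$39,450

Doubled: 2 × $12,350 = $24,700
Penalty days: min(75, 30) = 30
Waiting-time penalty: 30 × $80 = $2,400
Total award: $12,350 + $24,700 + $2,400 = $39,450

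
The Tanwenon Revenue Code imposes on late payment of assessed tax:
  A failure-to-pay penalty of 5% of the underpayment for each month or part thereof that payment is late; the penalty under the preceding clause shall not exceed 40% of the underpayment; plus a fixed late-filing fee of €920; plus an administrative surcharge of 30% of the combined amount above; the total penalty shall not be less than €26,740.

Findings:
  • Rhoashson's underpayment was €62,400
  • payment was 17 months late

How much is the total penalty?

€33,644

Accrued rate: 5% × 17 = 85%, capped at 40% → 40%
Failure-to-pay penalty: 40% of €62,400 = €24,960
Penalty before surcharge: €24,960 + €920 = €25,880
Administrative surcharge: 30% of €25,880 = €7,764
Total penalty: €25,880 + €7,764 = €33,644
Minimum €26,740: €33,644 meets the minimum, no increase.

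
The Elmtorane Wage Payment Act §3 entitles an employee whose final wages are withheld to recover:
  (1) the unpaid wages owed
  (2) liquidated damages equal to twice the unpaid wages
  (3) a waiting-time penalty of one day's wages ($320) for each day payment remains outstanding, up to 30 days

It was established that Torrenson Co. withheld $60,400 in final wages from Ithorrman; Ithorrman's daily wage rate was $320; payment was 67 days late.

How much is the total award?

$190,800

Doubled: 2 × $60,400 = $120,800
Penalty days: min(67, 30) = 30
Waiting-time penalty: 30 × $320 = $9,600
Total award: $60,400 + $120,800 + $9,600 = $190,800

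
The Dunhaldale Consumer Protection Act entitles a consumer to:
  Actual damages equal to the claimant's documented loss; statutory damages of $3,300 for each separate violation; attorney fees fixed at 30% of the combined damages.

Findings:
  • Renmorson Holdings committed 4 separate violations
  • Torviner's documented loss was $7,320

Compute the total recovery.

$26,676

Statutory damages: 4 × $3,300 = $13,200
Combined damages: $7,320 + $13,200 = $20,520
Attorney fees: 30% of $20,520 = $6,156
Total recovery: $20,520 + $6,156 = $26,676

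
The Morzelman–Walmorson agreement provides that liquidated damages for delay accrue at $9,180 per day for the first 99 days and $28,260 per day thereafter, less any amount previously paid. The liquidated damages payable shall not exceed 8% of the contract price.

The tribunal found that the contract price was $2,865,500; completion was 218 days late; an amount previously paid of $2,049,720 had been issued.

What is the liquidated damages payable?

First 99 days: 99 × $9,180 = $908,820
Remaining days: (218 − 99) × $28,260 = $3,362,940
Accrued per-day damages: $908,820 + $3,362,940 = $4,271,760
Less amount previously paid: $4,271,760 − $2,049,720 = $2,222,040
Cap: 8% of $2,865,500 = $229,240
Cap at $229,240: $2,222,040 exceeds the cap → $229,240

$229,240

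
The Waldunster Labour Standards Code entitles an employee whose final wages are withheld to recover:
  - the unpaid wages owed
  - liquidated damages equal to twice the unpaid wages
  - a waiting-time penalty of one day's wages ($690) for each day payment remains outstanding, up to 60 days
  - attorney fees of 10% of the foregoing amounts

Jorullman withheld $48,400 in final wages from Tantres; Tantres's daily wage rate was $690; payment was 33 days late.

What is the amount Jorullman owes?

Doubled: 2 × $48,400 = $96,800
Penalty days: min(33, 60) = 33
Waiting-time penalty: 33 × $690 = $22,770
Subtotal: $48,400 + $96,800 + $22,770 = $167,970
Attorney fees: 10% of $167,970 = $16,797
Total award: $167,970 + $16,797 = $184,767

Total award: $184,767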